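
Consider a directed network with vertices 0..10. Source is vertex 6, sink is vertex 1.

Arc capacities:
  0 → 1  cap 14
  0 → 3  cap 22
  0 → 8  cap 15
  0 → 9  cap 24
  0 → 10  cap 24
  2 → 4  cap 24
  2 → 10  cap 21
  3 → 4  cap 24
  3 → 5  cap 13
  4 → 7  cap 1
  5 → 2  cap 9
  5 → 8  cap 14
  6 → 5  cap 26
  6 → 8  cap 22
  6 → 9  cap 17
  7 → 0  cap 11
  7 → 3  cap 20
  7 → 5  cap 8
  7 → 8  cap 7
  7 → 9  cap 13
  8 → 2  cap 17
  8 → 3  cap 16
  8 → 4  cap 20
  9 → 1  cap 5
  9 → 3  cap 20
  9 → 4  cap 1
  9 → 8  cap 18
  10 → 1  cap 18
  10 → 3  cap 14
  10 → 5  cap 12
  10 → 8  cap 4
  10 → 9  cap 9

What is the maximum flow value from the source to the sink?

augment #1: 6→9→1 bottleneck 5, total now 5
augment #2: 6→5→2→10→1 bottleneck 9, total now 14
augment #3: 6→8→2→10→1 bottleneck 9, total now 23
augment #4: 6→8→4→7→0→1 bottleneck 1, total now 24

Maximum flow value: 24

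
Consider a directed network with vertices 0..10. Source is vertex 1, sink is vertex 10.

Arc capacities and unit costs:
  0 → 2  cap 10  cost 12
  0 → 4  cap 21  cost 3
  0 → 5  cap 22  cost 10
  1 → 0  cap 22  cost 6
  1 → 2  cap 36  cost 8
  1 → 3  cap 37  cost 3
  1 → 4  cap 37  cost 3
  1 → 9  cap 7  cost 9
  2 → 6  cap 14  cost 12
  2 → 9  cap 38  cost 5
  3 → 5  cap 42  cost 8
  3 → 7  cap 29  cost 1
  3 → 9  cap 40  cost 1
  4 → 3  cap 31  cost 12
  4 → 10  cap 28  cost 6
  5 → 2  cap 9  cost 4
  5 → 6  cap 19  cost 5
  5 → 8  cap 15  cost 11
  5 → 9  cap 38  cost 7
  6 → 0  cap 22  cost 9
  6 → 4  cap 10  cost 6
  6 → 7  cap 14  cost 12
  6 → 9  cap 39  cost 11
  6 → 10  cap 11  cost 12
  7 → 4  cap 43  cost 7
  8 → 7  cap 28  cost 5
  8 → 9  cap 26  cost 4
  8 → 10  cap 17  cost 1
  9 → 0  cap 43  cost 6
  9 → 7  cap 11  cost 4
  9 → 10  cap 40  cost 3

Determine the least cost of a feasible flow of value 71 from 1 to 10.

shortest-cost path #1: 1→3→9→10 push 37 @ unit cost 7 (adds 259)
shortest-cost path #2: 1→4→10 push 28 @ unit cost 9 (adds 252)
shortest-cost path #3: 1→9→10 push 3 @ unit cost 12 (adds 36)
shortest-cost path #4: 1→0→5→8→10 push 3 @ unit cost 28 (adds 84)
total cost = 631

Minimum cost for 71 units: 631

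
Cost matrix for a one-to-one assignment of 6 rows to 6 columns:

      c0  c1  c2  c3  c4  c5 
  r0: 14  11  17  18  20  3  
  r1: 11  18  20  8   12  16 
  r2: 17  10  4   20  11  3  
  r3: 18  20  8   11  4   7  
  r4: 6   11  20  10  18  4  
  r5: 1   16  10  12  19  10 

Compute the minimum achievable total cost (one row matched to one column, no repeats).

optimal assignment: row0→col5 (cost 3), row1→col3 (cost 8), row2→col2 (cost 4), row3→col4 (cost 4), row4→col1 (cost 11), row5→col0 (cost 1)
total = 3 + 8 + 4 + 4 + 11 + 1 = 31

Minimum assignment cost: 31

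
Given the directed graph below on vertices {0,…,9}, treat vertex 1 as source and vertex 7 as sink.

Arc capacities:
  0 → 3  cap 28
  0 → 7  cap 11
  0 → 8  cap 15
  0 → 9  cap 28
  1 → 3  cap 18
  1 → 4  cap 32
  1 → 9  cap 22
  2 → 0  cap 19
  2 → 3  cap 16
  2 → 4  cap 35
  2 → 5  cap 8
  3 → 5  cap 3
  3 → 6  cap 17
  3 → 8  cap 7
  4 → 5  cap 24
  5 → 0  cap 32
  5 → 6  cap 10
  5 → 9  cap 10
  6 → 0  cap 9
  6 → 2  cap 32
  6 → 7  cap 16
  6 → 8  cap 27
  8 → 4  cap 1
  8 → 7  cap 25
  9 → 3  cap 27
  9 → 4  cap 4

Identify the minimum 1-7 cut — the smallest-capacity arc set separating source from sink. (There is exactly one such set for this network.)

Min-cut arcs: {(3,5), (3,6), (3,8), (4,5)} (total capacity 51)

augment #1: 1→3→6→7 push 16
augment #2: 1→3→8→7 push 2
augment #3: 1→4→5→0→7 push 11
augment #4: 1→9→3→8→7 push 5
augment #5: 1→4→5→0→8→7 push 13
augment #6: 1→9→3→6→8→7 push 1
augment #7: 1→9→3→5→0→8→7 push 2
augment #8: 1→9→3→5→6→8→7 push 1
max flow = 51; residual-reachable set from 1 gives S-side
cut edges (S→T): {(3,5), (3,6), (3,8), (4,5)} total cap 51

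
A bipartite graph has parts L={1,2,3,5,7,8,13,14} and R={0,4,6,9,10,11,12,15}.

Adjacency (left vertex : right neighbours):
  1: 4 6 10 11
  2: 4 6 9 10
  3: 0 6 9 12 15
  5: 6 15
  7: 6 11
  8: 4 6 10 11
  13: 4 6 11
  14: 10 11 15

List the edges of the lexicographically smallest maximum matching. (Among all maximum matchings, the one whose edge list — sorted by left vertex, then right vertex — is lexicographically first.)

Lex-smallest maximum matching: {(1,4), (2,9), (3,0), (5,6), (7,11), (8,10), (14,15)}

|M| = 7 (so the lex-smallest maximum matching has 7 edges)
process left vertices in ascending order; for each, take the smallest-labelled available neighbour that still permits 7 edges overall, or leave it unmatched if none does
lex-smallest matching: {1-4, 2-9, 3-0, 5-6, 7-11, 8-10, 14-15}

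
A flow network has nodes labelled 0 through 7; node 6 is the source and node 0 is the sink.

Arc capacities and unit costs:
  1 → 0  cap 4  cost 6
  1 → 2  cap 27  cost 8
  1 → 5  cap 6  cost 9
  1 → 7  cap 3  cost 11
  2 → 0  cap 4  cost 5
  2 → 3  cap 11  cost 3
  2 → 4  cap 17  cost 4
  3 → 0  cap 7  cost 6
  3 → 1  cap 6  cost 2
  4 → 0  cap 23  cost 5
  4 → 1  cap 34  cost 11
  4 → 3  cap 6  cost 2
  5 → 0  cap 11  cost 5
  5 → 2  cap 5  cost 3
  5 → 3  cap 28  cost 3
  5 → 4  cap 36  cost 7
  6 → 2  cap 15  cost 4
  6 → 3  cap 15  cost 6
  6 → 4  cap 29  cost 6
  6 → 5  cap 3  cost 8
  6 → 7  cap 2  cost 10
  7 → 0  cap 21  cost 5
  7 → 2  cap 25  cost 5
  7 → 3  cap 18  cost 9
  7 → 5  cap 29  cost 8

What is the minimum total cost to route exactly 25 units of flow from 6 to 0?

shortest-cost path #1: 6→2→0 push 4 @ unit cost 9 (adds 36)
shortest-cost path #2: 6→4→0 push 21 @ unit cost 11 (adds 231)
total cost = 267

Minimum cost for 25 units: 267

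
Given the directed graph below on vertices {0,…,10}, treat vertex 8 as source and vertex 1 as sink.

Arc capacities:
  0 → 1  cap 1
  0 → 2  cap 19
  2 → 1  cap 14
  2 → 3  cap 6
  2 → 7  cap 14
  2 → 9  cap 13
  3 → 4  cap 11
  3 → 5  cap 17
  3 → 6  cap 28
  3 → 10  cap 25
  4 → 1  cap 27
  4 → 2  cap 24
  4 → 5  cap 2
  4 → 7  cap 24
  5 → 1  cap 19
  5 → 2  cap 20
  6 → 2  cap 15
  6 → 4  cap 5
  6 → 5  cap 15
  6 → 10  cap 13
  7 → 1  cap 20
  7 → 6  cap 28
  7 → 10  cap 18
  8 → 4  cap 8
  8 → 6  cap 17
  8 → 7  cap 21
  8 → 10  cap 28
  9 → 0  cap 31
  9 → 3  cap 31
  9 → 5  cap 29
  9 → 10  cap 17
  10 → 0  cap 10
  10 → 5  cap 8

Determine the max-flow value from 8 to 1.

Maximum flow value: 64

augment #1: 8→4→1 bottleneck 8, total now 8
augment #2: 8→7→1 bottleneck 20, total now 28
augment #3: 8→6→2→1 bottleneck 14, total now 42
augment #4: 8→6→4→1 bottleneck 3, total now 45
augment #5: 8→10→0→1 bottleneck 1, total now 46
augment #6: 8→10→5→1 bottleneck 8, total now 54
augment #7: 8→7→6→4→1 bottleneck 1, total now 55
augment #8: 8→10→0→2→3→4→1 bottleneck 6, total now 61
augment #9: 8→10→0→2→6→4→1 bottleneck 1, total now 62
augment #10: 8→10→0→2→6→5→1 bottleneck 2, total now 64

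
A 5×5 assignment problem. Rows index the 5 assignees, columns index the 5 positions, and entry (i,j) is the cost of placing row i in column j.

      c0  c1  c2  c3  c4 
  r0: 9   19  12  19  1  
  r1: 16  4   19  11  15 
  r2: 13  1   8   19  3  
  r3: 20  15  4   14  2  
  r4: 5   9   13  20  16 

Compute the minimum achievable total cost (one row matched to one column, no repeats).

Minimum assignment cost: 22

optimal assignment: row0→col4 (cost 1), row1→col3 (cost 11), row2→col1 (cost 1), row3→col2 (cost 4), row4→col0 (cost 5)
total = 1 + 11 + 1 + 4 + 5 = 22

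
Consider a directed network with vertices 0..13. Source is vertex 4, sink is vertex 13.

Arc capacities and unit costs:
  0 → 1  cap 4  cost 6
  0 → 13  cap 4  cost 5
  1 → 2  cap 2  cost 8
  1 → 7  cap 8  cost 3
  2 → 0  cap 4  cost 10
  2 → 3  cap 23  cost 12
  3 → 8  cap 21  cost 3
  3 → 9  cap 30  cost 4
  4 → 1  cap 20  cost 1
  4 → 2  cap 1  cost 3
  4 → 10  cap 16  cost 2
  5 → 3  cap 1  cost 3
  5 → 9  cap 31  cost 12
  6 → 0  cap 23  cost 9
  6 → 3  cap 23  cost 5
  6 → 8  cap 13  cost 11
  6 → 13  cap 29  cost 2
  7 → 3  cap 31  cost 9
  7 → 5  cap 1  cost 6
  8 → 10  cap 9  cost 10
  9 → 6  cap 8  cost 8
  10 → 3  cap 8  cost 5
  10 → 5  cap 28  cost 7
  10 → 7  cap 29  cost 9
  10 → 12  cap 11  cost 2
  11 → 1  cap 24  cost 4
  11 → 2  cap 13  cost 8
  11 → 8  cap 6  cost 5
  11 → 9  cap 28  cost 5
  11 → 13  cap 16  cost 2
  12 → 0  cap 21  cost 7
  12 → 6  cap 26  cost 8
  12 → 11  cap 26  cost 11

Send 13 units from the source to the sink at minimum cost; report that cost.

Minimum cost for 13 units: 193

shortest-cost path #1: 4→10→12→6→13 push 11 @ unit cost 14 (adds 154)
shortest-cost path #2: 4→2→0→13 push 1 @ unit cost 18 (adds 18)
shortest-cost path #3: 4→10→3→9→6→13 push 1 @ unit cost 21 (adds 21)
total cost = 193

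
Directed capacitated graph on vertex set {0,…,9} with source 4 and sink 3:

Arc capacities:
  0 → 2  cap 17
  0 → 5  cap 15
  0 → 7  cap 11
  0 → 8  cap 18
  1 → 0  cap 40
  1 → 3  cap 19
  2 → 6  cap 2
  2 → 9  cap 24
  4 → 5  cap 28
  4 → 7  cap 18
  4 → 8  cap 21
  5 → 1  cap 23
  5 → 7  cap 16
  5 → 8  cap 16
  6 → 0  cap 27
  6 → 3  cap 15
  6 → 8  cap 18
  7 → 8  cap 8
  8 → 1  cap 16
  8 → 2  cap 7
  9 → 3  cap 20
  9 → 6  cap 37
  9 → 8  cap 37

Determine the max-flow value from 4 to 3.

augment #1: 4→5→1→3 bottleneck 19, total now 19
augment #2: 4→8→2→6→3 bottleneck 2, total now 21
augment #3: 4→8→2→9→3 bottleneck 5, total now 26
augment #4: 4→5→1→0→2→9→3 bottleneck 4, total now 30
augment #5: 4→8→1→0→2→9→3 bottleneck 11, total now 41
augment #6: 4→8→1→0→2→9→6→3 bottleneck 2, total now 43

Maximum flow value: 43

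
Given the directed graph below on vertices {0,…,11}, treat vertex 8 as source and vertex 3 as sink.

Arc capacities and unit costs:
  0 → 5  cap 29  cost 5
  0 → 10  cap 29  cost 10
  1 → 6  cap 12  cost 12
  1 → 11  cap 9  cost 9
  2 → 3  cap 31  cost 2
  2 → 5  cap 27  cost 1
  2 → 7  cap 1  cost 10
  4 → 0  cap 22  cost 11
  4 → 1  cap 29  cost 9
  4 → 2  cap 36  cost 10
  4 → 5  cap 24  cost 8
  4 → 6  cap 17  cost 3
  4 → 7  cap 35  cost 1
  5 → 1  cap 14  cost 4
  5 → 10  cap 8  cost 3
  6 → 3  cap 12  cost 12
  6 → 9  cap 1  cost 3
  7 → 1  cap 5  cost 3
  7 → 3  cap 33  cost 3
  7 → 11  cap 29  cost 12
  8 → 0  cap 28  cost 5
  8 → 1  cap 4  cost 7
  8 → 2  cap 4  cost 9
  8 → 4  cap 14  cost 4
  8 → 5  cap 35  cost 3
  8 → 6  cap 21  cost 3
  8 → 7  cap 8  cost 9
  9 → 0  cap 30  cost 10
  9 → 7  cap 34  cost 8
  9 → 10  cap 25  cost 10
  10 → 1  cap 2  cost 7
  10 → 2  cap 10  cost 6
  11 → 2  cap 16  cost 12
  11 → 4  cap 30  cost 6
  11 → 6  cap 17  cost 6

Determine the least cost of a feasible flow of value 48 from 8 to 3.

Minimum cost for 48 units: 584

shortest-cost path #1: 8→4→7→3 push 14 @ unit cost 8 (adds 112)
shortest-cost path #2: 8→2→3 push 4 @ unit cost 11 (adds 44)
shortest-cost path #3: 8→7→3 push 8 @ unit cost 12 (adds 96)
shortest-cost path #4: 8→5→10→2→3 push 8 @ unit cost 14 (adds 112)
shortest-cost path #5: 8→6→3 push 12 @ unit cost 15 (adds 180)
shortest-cost path #6: 8→6→9→7→3 push 1 @ unit cost 17 (adds 17)
shortest-cost path #7: 8→0→10→2→3 push 1 @ unit cost 23 (adds 23)
total cost = 584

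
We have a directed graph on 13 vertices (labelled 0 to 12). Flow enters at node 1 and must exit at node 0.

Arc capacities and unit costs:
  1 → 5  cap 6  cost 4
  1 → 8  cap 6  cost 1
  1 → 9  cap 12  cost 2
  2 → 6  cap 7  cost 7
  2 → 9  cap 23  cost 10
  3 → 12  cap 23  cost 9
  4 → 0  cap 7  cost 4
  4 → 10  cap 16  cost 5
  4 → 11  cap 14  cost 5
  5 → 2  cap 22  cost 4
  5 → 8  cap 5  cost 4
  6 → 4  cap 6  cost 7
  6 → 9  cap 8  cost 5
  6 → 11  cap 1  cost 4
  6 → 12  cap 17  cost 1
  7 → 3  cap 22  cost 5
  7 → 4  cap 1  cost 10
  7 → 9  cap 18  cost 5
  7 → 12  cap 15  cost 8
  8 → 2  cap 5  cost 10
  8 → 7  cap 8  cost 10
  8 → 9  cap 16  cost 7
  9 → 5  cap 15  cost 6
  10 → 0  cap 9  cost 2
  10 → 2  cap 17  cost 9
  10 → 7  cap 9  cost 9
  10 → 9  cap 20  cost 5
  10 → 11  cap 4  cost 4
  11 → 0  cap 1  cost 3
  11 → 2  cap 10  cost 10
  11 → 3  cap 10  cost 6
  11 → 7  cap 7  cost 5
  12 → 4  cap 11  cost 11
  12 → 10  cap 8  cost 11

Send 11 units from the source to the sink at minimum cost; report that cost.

shortest-cost path #1: 1→5→2→6→11→0 push 1 @ unit cost 22 (adds 22)
shortest-cost path #2: 1→8→7→4→0 push 1 @ unit cost 25 (adds 25)
shortest-cost path #3: 1→5→2→6→4→0 push 5 @ unit cost 26 (adds 130)
shortest-cost path #4: 1→8→2→6→4→0 push 1 @ unit cost 29 (adds 29)
shortest-cost path #5: 1→8→7→12→10→0 push 3 @ unit cost 32 (adds 96)
total cost = 302

Minimum cost for 11 units: 302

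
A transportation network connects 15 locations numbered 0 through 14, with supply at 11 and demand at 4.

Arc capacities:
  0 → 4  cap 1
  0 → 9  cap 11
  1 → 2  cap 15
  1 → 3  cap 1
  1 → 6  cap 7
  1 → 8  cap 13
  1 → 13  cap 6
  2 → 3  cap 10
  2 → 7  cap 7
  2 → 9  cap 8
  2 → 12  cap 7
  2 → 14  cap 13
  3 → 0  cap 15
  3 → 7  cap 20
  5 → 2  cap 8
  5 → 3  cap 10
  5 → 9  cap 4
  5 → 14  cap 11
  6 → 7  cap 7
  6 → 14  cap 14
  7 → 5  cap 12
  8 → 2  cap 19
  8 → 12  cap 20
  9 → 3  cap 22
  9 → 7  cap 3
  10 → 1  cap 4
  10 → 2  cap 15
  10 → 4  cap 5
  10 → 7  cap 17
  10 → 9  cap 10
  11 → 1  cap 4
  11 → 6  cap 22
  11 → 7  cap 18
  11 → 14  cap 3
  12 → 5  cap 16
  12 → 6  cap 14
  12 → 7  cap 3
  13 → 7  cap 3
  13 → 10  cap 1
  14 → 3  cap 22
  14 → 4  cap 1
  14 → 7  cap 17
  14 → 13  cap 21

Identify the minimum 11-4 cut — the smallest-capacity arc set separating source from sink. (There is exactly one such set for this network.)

Min-cut arcs: {(0,4), (13,10), (14,4)} (total capacity 3)

augment #1: 11→14→4 push 1
augment #2: 11→1→3→0→4 push 1
augment #3: 11→1→13→10→4 push 1
max flow = 3; residual-reachable set from 11 gives S-side
cut edges (S→T): {(0,4), (13,10), (14,4)} total cap 3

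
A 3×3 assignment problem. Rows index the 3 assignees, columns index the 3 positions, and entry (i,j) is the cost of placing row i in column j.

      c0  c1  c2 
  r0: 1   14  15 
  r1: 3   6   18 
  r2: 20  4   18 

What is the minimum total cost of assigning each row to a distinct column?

Minimum assignment cost: 22

optimal assignment: row0→col2 (cost 15), row1→col0 (cost 3), row2→col1 (cost 4)
total = 15 + 3 + 4 = 22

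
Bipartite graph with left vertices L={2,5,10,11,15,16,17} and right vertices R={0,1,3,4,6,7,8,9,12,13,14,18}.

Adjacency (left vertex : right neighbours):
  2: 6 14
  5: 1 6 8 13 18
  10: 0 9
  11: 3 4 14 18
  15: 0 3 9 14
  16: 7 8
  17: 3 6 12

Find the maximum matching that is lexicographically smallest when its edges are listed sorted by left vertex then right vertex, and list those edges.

|M| = 7 (so the lex-smallest maximum matching has 7 edges)
process left vertices in ascending order; for each, take the smallest-labelled available neighbour that still permits 7 edges overall, or leave it unmatched if none does
lex-smallest matching: {2-6, 5-1, 10-0, 11-3, 15-9, 16-7, 17-12}

Lex-smallest maximum matching: {(2,6), (5,1), (10,0), (11,3), (15,9), (16,7), (17,12)}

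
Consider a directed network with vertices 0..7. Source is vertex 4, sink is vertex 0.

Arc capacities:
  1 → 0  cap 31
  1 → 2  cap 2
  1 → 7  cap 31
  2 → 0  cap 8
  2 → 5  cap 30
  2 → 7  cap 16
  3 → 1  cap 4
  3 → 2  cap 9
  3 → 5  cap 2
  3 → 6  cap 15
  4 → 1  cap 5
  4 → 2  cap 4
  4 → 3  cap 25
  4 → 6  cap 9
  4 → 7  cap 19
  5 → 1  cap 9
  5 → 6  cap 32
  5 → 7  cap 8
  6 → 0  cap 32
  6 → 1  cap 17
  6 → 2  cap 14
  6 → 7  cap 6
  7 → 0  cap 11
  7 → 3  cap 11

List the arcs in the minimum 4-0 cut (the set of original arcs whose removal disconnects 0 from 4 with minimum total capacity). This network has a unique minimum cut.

augment #1: 4→1→0 push 5
augment #2: 4→2→0 push 4
augment #3: 4→6→0 push 9
augment #4: 4→7→0 push 11
augment #5: 4→3→1→0 push 4
augment #6: 4→3→2→0 push 4
augment #7: 4→3→6→0 push 15
augment #8: 4→3→5→1→0 push 2
augment #9: 4→7→3→2→5→1→0 push 5
max flow = 59; residual-reachable set from 4 gives S-side
cut edges (S→T): {(3,1), (3,2), (3,5), (3,6), (4,1), (4,2), (4,6), (7,0)} total cap 59

Min-cut arcs: {(3,1), (3,2), (3,5), (3,6), (4,1), (4,2), (4,6), (7,0)} (total capacity 59)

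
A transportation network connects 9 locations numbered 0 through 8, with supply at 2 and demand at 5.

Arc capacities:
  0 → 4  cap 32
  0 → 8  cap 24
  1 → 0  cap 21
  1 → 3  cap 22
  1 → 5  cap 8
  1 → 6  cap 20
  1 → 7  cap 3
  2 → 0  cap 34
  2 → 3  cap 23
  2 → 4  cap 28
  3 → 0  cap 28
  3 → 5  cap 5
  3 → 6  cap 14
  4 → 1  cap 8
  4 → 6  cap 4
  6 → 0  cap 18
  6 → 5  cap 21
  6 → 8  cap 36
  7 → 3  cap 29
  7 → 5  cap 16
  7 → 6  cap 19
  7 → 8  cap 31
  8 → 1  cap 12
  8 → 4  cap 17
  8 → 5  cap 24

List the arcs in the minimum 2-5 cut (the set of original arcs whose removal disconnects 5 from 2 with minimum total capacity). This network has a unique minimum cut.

augment #1: 2→3→5 push 5
augment #2: 2→0→8→5 push 24
augment #3: 2→3→6→5 push 14
augment #4: 2→4→1→5 push 8
augment #5: 2→4→6→5 push 4
max flow = 55; residual-reachable set from 2 gives S-side
cut edges (S→T): {(0,8), (3,5), (3,6), (4,1), (4,6)} total cap 55

Min-cut arcs: {(0,8), (3,5), (3,6), (4,1), (4,6)} (total capacity 55)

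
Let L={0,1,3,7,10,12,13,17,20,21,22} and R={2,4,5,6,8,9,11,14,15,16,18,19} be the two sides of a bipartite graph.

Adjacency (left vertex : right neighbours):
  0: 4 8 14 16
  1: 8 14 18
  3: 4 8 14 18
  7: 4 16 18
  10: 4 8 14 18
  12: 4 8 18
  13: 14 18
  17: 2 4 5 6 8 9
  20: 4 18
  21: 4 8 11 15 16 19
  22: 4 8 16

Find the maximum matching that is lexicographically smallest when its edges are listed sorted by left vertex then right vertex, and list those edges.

Lex-smallest maximum matching: {(0,4), (1,8), (3,14), (7,16), (10,18), (17,2), (21,11)}

|M| = 7 (so the lex-smallest maximum matching has 7 edges)
process left vertices in ascending order; for each, take the smallest-labelled available neighbour that still permits 7 edges overall, or leave it unmatched if none does
lex-smallest matching: {0-4, 1-8, 3-14, 7-16, 10-18, 17-2, 21-11}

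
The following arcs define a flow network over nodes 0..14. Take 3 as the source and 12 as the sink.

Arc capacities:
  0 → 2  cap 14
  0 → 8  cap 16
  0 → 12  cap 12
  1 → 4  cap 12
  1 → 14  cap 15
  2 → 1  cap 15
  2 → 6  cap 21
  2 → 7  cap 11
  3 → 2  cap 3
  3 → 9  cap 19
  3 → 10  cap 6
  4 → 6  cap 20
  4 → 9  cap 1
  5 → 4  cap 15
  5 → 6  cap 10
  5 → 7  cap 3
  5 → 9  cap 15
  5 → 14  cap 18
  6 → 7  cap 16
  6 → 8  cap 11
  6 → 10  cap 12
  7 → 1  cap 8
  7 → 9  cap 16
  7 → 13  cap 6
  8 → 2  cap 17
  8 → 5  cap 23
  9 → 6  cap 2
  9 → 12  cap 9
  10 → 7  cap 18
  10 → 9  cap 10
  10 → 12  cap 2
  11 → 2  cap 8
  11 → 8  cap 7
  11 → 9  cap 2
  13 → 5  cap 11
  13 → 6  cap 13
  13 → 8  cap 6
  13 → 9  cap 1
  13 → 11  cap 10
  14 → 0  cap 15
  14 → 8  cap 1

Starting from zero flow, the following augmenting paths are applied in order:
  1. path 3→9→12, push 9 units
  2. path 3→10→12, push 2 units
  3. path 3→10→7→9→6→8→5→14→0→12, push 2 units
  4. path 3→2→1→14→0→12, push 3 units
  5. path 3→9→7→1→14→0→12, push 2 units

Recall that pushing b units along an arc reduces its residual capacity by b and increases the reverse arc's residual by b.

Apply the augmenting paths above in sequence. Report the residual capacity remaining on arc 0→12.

Residual capacity of (0,12): 5

after path 1 (3→9→12, push 9): res(0,12)=12
after path 2 (3→10→12, push 2): res(0,12)=12
after path 3 (3→10→7→9→6→8→5→14→0→12, push 2): res(0,12)=10
after path 4 (3→2→1→14→0→12, push 3): res(0,12)=7
after path 5 (3→9→7→1→14→0→12, push 2): res(0,12)=5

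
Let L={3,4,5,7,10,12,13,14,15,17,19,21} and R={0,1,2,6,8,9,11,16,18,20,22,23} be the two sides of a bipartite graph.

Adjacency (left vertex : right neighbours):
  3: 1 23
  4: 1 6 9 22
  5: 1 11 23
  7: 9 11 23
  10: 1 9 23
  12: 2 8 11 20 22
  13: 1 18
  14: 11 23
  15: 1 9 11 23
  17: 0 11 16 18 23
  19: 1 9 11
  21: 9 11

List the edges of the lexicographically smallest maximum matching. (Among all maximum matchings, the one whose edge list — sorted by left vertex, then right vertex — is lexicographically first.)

Lex-smallest maximum matching: {(3,1), (4,6), (5,11), (7,9), (10,23), (12,2), (13,18), (17,0)}

|M| = 8 (so the lex-smallest maximum matching has 8 edges)
process left vertices in ascending order; for each, take the smallest-labelled available neighbour that still permits 8 edges overall, or leave it unmatched if none does
lex-smallest matching: {3-1, 4-6, 5-11, 7-9, 10-23, 12-2, 13-18, 17-0}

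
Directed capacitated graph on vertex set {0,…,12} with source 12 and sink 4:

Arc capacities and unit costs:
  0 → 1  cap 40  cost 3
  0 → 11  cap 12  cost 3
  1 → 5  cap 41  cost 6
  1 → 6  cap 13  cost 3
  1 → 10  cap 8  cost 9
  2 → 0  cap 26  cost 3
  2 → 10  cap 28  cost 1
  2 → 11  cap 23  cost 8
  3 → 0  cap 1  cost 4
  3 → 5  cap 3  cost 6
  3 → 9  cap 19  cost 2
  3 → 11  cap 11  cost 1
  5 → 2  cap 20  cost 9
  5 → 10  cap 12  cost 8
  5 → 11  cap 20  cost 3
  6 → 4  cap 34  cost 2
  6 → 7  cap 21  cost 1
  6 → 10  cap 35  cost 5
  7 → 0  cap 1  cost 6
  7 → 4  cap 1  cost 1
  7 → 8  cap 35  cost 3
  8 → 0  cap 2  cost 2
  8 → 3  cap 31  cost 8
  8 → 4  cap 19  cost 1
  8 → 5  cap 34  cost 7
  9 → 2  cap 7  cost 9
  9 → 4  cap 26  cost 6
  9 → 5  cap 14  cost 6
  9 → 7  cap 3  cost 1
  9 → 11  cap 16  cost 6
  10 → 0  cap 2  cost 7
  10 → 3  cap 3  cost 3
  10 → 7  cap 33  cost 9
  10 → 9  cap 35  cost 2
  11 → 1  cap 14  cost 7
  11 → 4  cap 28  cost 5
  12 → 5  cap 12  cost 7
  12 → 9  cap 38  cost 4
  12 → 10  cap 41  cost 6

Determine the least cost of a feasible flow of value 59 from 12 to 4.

shortest-cost path #1: 12→9→7→4 push 1 @ unit cost 6 (adds 6)
shortest-cost path #2: 12→9→7→8→4 push 2 @ unit cost 9 (adds 18)
shortest-cost path #3: 12→9→4 push 26 @ unit cost 10 (adds 260)
shortest-cost path #4: 12→5→11→4 push 12 @ unit cost 15 (adds 180)
shortest-cost path #5: 12→9→11→4 push 9 @ unit cost 15 (adds 135)
shortest-cost path #6: 12→10→3→11→4 push 3 @ unit cost 15 (adds 45)
shortest-cost path #7: 12→10→7→8→4 push 6 @ unit cost 19 (adds 114)
total cost = 758

Minimum cost for 59 units: 758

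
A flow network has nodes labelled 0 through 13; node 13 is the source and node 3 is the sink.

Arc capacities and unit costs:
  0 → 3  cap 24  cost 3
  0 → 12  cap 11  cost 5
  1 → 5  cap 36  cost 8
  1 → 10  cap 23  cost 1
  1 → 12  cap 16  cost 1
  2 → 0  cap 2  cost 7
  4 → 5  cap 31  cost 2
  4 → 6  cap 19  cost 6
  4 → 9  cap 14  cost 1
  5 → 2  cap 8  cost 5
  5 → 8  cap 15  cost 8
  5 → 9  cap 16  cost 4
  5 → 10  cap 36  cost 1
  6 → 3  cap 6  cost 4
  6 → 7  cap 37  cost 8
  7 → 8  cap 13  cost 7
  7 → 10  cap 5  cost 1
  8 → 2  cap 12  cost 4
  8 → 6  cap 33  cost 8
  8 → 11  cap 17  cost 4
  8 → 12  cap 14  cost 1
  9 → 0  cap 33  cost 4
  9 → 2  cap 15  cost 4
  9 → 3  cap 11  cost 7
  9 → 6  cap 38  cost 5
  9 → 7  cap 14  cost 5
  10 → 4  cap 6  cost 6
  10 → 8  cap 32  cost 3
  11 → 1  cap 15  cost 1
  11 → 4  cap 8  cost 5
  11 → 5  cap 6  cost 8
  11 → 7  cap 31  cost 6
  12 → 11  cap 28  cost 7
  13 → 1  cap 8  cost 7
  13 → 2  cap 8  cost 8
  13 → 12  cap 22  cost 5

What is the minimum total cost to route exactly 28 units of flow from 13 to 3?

shortest-cost path #1: 13→2→0→3 push 2 @ unit cost 18 (adds 36)
shortest-cost path #2: 13→1→10→4→9→3 push 6 @ unit cost 22 (adds 132)
shortest-cost path #3: 13→1→10→8→6→3 push 2 @ unit cost 23 (adds 46)
shortest-cost path #4: 13→12→11→4→9→3 push 5 @ unit cost 25 (adds 125)
shortest-cost path #5: 13→12→11→4→9→0→3 push 3 @ unit cost 25 (adds 75)
shortest-cost path #6: 13→12→11→1→10→8→6→3 push 4 @ unit cost 29 (adds 116)
shortest-cost path #7: 13→12→11→5→9→0→3 push 6 @ unit cost 31 (adds 186)
total cost = 716

Minimum cost for 28 units: 716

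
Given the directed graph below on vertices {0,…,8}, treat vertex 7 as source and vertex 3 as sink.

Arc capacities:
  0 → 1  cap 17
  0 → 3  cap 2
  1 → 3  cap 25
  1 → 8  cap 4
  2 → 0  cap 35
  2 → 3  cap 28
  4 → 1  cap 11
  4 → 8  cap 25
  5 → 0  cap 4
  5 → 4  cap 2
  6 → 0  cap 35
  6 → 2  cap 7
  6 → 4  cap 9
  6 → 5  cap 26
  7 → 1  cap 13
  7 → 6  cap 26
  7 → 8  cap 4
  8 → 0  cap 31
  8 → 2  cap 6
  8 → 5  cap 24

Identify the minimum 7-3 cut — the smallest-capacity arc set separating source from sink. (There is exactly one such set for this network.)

Min-cut arcs: {(0,3), (1,3), (6,2), (8,2)} (total capacity 40)

augment #1: 7→1→3 push 13
augment #2: 7→6→0→3 push 2
augment #3: 7→6→2→3 push 7
augment #4: 7→8→2→3 push 4
augment #5: 7→6→0→1→3 push 12
augment #6: 7→6→4→8→2→3 push 2
max flow = 40; residual-reachable set from 7 gives S-side
cut edges (S→T): {(0,3), (1,3), (6,2), (8,2)} total cap 40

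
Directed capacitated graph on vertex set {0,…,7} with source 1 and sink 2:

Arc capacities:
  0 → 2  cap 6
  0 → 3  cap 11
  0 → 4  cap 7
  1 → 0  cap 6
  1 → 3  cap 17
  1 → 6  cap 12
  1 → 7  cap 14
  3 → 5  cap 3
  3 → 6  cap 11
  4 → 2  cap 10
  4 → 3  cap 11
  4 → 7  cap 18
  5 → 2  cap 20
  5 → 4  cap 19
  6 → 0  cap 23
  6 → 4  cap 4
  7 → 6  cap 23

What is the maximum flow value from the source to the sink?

augment #1: 1→0→2 bottleneck 6, total now 6
augment #2: 1→3→5→2 bottleneck 3, total now 9
augment #3: 1→6→4→2 bottleneck 4, total now 13
augment #4: 1→6→0→4→2 bottleneck 6, total now 19

Maximum flow value: 19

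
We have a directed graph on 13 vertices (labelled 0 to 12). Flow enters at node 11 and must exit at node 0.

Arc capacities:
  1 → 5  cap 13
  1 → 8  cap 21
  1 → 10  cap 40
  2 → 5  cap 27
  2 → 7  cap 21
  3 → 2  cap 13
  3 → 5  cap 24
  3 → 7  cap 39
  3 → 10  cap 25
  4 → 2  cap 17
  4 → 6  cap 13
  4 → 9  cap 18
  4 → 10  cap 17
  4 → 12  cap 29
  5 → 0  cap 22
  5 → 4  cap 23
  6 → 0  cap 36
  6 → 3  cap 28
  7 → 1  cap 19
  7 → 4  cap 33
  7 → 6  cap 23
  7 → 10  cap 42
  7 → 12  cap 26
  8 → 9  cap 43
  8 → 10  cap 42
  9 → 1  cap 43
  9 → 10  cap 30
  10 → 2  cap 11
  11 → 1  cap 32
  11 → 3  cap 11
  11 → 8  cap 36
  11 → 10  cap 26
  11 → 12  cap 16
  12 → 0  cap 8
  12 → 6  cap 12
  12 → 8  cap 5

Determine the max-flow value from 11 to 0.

Maximum flow value: 51

augment #1: 11→12→0 bottleneck 8, total now 8
augment #2: 11→1→5→0 bottleneck 13, total now 21
augment #3: 11→3→5→0 bottleneck 9, total now 30
augment #4: 11→12→6→0 bottleneck 8, total now 38
augment #5: 11→3→7→6→0 bottleneck 2, total now 40
augment #6: 11→10→2→7→6→0 bottleneck 11, total now 51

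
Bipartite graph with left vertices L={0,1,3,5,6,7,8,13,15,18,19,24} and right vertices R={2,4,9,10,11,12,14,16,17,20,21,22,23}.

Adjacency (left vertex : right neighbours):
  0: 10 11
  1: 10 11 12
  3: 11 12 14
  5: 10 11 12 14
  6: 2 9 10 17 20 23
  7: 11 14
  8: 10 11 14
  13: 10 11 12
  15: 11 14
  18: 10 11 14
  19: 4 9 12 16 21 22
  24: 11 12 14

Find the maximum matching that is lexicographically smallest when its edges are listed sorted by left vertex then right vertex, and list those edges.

|M| = 6 (so the lex-smallest maximum matching has 6 edges)
process left vertices in ascending order; for each, take the smallest-labelled available neighbour that still permits 6 edges overall, or leave it unmatched if none does
lex-smallest matching: {0-10, 1-11, 3-12, 5-14, 6-2, 19-4}

Lex-smallest maximum matching: {(0,10), (1,11), (3,12), (5,14), (6,2), (19,4)}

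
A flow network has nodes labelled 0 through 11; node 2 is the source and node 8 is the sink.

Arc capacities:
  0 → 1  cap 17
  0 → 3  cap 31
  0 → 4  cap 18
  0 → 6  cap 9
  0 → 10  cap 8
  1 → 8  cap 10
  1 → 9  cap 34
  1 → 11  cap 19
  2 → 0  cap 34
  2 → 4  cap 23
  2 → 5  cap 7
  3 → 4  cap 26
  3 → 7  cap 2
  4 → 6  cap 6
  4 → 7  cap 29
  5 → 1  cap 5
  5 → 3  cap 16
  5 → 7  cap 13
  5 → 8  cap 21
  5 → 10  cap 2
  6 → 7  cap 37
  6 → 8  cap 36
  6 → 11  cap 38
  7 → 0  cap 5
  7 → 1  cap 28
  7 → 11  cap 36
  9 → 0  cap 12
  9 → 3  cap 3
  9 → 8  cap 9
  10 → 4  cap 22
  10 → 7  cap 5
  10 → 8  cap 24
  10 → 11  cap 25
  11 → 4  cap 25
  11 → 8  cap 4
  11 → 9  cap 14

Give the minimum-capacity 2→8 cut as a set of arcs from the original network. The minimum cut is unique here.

Min-cut arcs: {(0,6), (0,10), (1,8), (2,5), (4,6), (9,8), (11,8)} (total capacity 53)

augment #1: 2→5→8 push 7
augment #2: 2→0→1→8 push 10
augment #3: 2→0→6→8 push 9
augment #4: 2→0→10→8 push 8
augment #5: 2→4→6→8 push 6
augment #6: 2→0→1→9→8 push 7
augment #7: 2→4→7→11→8 push 4
augment #8: 2→4→7→1→9→8 push 2
max flow = 53; residual-reachable set from 2 gives S-side
cut edges (S→T): {(0,6), (0,10), (1,8), (2,5), (4,6), (9,8), (11,8)} total cap 53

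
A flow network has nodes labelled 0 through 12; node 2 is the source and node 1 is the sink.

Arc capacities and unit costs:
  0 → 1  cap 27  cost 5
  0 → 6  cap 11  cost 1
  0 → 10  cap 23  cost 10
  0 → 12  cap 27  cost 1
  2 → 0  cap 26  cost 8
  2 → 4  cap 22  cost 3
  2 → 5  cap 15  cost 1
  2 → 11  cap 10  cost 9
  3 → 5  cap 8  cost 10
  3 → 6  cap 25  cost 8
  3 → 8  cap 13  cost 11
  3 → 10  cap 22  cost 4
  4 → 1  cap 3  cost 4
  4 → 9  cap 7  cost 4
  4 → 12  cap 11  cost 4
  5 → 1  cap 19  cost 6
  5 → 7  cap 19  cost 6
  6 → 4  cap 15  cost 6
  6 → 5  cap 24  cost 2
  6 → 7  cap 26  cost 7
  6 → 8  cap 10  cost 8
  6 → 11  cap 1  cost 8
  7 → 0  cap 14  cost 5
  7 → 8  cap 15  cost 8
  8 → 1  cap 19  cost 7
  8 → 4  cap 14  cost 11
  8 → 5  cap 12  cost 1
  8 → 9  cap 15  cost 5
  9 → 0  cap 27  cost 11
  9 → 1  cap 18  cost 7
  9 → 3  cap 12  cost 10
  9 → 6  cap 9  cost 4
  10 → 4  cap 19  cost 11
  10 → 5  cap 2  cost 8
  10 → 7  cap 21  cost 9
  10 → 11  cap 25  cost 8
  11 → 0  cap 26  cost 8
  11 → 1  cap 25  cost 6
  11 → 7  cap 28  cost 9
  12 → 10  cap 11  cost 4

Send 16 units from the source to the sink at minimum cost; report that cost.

shortest-cost path #1: 2→4→1 push 3 @ unit cost 7 (adds 21)
shortest-cost path #2: 2→5→1 push 13 @ unit cost 7 (adds 91)
total cost = 112

Minimum cost for 16 units: 112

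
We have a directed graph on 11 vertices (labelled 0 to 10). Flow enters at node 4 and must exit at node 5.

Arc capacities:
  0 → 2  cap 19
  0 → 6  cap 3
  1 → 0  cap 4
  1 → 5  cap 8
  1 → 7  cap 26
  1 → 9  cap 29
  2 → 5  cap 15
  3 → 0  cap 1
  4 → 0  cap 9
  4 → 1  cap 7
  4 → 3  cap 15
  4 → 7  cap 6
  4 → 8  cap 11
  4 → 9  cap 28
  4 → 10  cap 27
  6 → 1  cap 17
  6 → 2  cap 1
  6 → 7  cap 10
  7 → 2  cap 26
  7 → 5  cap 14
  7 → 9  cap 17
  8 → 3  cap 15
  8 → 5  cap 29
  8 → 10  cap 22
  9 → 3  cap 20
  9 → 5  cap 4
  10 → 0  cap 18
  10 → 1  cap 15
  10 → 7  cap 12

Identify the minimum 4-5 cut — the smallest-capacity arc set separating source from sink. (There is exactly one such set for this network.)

augment #1: 4→1→5 push 7
augment #2: 4→7→5 push 6
augment #3: 4→8→5 push 11
augment #4: 4→9→5 push 4
augment #5: 4→0→2→5 push 9
augment #6: 4→10→1→5 push 1
augment #7: 4→10→7→5 push 8
augment #8: 4→3→0→2→5 push 1
augment #9: 4→10→0→2→5 push 5
max flow = 52; residual-reachable set from 4 gives S-side
cut edges (S→T): {(1,5), (2,5), (4,8), (7,5), (9,5)} total cap 52

Min-cut arcs: {(1,5), (2,5), (4,8), (7,5), (9,5)} (total capacity 52)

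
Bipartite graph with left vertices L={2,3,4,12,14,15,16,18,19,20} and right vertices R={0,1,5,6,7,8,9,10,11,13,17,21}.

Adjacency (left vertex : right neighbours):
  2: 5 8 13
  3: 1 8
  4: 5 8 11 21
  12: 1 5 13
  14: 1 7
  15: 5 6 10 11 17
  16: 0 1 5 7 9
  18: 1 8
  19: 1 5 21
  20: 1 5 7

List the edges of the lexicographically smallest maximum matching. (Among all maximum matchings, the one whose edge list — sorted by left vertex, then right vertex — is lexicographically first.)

|M| = 9 (so the lex-smallest maximum matching has 9 edges)
process left vertices in ascending order; for each, take the smallest-labelled available neighbour that still permits 9 edges overall, or leave it unmatched if none does
lex-smallest matching: {2-5, 3-1, 4-11, 12-13, 14-7, 15-6, 16-0, 18-8, 19-21}

Lex-smallest maximum matching: {(2,5), (3,1), (4,11), (12,13), (14,7), (15,6), (16,0), (18,8), (19,21)}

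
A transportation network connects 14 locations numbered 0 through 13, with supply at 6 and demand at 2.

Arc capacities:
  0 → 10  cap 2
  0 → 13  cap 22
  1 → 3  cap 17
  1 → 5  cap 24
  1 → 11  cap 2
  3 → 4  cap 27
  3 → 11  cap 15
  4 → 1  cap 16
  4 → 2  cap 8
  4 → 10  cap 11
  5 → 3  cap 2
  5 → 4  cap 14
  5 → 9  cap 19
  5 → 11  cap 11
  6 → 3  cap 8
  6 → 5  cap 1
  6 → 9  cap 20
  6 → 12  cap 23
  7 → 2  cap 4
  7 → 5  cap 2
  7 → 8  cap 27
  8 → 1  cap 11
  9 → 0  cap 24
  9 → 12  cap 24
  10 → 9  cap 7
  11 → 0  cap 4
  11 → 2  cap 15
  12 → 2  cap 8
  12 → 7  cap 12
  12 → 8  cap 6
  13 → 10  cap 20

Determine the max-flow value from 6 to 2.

augment #1: 6→12→2 bottleneck 8, total now 8
augment #2: 6→3→4→2 bottleneck 8, total now 16
augment #3: 6→5→11→2 bottleneck 1, total now 17
augment #4: 6→12→7→2 bottleneck 4, total now 21
augment #5: 6→12→7→5→11→2 bottleneck 2, total now 23
augment #6: 6→12→8→1→11→2 bottleneck 2, total now 25
augment #7: 6→12→8→1→3→11→2 bottleneck 4, total now 29
augment #8: 6→12→7→8→1→3→11→2 bottleneck 3, total now 32
augment #9: 6→9→12→7→8→1→3→11→2 bottleneck 2, total now 34

Maximum flow value: 34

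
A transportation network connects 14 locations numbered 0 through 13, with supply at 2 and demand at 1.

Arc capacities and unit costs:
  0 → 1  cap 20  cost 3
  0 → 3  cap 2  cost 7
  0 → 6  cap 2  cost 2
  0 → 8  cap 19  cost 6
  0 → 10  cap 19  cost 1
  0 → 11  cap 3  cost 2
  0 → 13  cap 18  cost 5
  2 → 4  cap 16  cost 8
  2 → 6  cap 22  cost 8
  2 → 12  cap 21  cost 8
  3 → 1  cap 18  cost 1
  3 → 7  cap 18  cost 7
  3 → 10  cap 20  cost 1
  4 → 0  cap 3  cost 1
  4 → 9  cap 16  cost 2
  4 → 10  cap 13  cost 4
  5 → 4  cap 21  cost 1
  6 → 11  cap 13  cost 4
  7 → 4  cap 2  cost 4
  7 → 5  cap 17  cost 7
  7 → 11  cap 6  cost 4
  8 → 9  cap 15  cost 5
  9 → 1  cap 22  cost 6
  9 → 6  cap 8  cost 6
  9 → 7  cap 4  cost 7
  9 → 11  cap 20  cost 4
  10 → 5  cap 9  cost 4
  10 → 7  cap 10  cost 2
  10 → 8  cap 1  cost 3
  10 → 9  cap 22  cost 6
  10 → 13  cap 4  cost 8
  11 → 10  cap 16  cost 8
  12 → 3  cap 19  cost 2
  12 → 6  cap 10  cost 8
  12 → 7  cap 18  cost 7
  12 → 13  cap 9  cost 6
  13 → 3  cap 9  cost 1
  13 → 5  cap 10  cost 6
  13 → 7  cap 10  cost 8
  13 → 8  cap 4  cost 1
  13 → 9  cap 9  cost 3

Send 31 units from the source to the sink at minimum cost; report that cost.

shortest-cost path #1: 2→12→3→1 push 18 @ unit cost 11 (adds 198)
shortest-cost path #2: 2→4→0→1 push 3 @ unit cost 12 (adds 36)
shortest-cost path #3: 2→4→9→1 push 10 @ unit cost 16 (adds 160)
total cost = 394

Minimum cost for 31 units: 394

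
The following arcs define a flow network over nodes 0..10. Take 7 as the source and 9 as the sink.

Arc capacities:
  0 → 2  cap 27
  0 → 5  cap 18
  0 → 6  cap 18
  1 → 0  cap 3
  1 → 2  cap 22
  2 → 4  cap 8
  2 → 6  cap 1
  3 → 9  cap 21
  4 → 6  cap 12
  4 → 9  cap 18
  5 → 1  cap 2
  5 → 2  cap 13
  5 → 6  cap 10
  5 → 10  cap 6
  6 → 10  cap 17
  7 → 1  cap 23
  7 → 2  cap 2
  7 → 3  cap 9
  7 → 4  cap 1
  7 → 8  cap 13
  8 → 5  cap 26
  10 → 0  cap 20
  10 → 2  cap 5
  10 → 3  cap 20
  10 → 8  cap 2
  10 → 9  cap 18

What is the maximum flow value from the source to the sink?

augment #1: 7→3→9 bottleneck 9, total now 9
augment #2: 7→4→9 bottleneck 1, total now 10
augment #3: 7→2→4→9 bottleneck 2, total now 12
augment #4: 7→1→2→4→9 bottleneck 6, total now 18
augment #5: 7→8→5→10→9 bottleneck 6, total now 24
augment #6: 7→1→0→6→10→9 bottleneck 3, total now 27
augment #7: 7→1→2→6→10→9 bottleneck 1, total now 28
augment #8: 7→8→5→6→10→9 bottleneck 7, total now 35

Maximum flow value: 35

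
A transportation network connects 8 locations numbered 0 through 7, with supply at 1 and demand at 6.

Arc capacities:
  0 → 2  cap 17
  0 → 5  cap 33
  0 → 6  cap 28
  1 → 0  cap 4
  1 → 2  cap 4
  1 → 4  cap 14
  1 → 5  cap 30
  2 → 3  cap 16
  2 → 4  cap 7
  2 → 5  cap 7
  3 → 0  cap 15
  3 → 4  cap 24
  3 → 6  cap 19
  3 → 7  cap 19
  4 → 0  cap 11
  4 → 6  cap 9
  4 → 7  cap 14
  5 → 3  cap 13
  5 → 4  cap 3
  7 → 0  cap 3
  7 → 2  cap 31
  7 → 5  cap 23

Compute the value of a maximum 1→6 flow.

augment #1: 1→0→6 bottleneck 4, total now 4
augment #2: 1→4→6 bottleneck 9, total now 13
augment #3: 1→2→3→6 bottleneck 4, total now 17
augment #4: 1→4→0→6 bottleneck 5, total now 22
augment #5: 1→5→3→6 bottleneck 13, total now 35
augment #6: 1→5→4→0→6 bottleneck 3, total now 38

Maximum flow value: 38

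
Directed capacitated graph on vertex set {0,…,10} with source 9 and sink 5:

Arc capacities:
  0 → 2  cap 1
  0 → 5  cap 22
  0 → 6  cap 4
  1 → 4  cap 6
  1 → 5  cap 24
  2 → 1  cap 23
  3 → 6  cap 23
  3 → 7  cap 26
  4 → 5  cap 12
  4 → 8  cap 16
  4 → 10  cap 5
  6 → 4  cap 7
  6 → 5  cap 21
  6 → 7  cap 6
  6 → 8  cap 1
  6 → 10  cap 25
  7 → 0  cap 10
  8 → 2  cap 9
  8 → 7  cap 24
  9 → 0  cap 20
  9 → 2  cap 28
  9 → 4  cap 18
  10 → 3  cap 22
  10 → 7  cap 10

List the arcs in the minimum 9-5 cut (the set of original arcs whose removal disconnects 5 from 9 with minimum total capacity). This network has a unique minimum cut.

augment #1: 9→0→5 push 20
augment #2: 9→4→5 push 12
augment #3: 9→2→1→5 push 23
augment #4: 9→4→8→7→0→5 push 2
augment #5: 9→4→10→3→6→5 push 4
max flow = 61; residual-reachable set from 9 gives S-side
cut edges (S→T): {(2,1), (9,0), (9,4)} total cap 61

Min-cut arcs: {(2,1), (9,0), (9,4)} (total capacity 61)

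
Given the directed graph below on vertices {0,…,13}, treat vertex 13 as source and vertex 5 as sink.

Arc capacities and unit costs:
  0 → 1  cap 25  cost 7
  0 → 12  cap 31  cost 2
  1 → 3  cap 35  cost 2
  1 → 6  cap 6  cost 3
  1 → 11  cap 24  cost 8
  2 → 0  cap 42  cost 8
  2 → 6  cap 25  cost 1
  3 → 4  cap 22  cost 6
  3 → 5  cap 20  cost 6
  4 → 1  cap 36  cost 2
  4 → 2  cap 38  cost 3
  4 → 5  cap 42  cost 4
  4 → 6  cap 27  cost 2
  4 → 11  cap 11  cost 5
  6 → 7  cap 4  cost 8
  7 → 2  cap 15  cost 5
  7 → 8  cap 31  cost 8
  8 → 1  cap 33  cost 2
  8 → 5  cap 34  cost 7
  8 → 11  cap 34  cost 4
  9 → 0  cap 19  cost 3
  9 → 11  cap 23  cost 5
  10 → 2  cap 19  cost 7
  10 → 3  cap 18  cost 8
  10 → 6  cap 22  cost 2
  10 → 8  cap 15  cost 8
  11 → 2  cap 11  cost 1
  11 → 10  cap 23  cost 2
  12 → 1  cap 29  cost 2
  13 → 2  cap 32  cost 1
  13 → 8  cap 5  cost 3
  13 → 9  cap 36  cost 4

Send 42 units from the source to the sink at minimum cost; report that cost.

Minimum cost for 42 units: 861

shortest-cost path #1: 13→8→5 push 5 @ unit cost 10 (adds 50)
shortest-cost path #2: 13→9→0→12→1→3→5 push 19 @ unit cost 19 (adds 361)
shortest-cost path #3: 13→2→0→12→1→3→5 push 1 @ unit cost 21 (adds 21)
shortest-cost path #4: 13→2→6→7→8→5 push 4 @ unit cost 25 (adds 100)
shortest-cost path #5: 13→2→0→12→1→3→4→5 push 9 @ unit cost 25 (adds 225)
shortest-cost path #6: 13→9→11→10→8→5 push 4 @ unit cost 26 (adds 104)
total cost = 861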